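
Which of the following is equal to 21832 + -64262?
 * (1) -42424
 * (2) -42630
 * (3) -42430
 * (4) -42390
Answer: 3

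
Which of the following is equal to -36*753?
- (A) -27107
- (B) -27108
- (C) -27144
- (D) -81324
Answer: B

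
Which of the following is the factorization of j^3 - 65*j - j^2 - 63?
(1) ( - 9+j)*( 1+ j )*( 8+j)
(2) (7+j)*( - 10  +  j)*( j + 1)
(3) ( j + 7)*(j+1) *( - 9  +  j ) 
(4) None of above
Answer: 3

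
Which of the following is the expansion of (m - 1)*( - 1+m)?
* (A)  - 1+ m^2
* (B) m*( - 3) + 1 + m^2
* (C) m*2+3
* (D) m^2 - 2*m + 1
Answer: D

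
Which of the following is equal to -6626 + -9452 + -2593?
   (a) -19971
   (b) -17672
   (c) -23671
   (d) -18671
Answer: d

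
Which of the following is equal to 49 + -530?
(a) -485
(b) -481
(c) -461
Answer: b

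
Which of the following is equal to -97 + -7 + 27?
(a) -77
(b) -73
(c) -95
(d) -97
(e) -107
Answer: a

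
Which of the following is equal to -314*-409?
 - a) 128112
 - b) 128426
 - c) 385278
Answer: b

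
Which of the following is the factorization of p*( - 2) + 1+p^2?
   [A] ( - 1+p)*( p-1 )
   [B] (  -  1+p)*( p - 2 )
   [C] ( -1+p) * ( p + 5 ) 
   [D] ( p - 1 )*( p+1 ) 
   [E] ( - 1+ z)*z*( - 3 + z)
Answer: A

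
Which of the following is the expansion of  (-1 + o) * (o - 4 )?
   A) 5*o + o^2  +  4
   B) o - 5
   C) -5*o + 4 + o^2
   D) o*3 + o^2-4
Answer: C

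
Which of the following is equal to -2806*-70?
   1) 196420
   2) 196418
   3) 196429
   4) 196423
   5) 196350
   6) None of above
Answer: 1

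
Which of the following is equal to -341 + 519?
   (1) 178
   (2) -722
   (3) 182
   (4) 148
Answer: 1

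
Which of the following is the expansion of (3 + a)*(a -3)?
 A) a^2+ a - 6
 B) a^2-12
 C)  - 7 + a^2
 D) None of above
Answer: D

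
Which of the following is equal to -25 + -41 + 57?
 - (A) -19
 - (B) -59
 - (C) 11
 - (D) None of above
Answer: D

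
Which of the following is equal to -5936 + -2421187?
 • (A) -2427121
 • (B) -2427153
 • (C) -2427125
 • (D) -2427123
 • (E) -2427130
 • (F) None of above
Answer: D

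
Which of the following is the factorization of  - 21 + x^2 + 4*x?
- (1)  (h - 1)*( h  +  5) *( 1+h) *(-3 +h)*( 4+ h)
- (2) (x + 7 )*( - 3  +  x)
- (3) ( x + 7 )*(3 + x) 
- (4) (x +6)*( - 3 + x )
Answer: 2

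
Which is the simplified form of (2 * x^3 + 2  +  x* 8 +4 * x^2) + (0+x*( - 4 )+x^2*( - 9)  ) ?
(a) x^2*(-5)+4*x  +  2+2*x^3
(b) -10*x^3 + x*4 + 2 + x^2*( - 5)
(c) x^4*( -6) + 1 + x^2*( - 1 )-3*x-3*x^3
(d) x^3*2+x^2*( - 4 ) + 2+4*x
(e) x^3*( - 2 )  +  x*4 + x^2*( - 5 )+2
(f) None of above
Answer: a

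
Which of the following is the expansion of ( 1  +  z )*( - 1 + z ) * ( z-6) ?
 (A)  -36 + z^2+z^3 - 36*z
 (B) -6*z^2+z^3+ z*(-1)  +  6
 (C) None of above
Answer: B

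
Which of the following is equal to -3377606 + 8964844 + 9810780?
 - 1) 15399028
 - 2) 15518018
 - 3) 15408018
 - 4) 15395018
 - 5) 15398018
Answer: 5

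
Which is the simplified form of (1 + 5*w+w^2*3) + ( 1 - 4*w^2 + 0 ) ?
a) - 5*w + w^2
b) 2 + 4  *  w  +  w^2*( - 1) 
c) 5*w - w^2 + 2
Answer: c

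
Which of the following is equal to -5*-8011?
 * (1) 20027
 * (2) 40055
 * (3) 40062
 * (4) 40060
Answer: 2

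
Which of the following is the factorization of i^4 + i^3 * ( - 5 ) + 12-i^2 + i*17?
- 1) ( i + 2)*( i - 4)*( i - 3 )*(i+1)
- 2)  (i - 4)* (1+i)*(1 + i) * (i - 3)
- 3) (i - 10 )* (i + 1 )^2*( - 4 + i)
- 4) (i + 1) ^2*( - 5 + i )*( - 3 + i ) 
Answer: 2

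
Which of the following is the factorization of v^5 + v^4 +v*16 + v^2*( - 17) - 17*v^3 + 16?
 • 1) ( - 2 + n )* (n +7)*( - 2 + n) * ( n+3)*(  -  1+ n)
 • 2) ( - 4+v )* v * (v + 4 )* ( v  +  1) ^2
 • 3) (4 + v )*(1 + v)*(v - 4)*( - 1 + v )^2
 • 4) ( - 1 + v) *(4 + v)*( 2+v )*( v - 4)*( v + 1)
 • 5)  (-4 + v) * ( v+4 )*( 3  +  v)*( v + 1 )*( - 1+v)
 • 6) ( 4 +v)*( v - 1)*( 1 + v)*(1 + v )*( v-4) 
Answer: 6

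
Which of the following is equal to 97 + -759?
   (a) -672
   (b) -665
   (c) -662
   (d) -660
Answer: c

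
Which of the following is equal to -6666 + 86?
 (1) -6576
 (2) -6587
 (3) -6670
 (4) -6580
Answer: 4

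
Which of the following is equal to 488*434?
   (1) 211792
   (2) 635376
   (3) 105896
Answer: 1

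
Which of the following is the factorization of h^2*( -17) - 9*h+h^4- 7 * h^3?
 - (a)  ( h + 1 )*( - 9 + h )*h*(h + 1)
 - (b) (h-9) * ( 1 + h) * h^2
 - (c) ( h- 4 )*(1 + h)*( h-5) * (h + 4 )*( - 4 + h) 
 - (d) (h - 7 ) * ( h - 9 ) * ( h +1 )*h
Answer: a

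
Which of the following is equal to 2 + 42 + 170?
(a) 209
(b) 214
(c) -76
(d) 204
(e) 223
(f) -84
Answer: b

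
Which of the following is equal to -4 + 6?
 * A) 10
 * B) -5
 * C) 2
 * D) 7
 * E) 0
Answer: C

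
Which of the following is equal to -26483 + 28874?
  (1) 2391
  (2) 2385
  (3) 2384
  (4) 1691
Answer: 1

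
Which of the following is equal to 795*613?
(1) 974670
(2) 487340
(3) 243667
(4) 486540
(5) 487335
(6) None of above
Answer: 5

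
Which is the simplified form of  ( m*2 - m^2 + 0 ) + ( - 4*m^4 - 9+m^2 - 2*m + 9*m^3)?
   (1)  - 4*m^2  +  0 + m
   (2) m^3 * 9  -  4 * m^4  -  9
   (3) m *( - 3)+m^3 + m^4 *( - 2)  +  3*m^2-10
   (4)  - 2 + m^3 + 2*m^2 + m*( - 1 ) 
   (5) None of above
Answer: 2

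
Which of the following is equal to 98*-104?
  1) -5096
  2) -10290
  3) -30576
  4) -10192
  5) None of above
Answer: 4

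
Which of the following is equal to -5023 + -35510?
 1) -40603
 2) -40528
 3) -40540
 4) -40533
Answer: 4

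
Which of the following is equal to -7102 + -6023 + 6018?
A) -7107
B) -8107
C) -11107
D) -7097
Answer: A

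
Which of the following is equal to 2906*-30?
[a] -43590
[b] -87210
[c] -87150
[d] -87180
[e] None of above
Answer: d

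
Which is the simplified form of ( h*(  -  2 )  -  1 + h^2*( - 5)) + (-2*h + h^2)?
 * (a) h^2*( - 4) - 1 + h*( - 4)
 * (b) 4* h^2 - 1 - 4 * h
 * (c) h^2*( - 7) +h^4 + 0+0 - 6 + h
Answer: a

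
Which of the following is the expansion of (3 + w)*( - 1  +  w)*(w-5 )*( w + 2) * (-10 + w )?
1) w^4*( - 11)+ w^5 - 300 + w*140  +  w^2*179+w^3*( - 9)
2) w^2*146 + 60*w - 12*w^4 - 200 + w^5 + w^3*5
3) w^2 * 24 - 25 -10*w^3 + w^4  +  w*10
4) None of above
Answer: 1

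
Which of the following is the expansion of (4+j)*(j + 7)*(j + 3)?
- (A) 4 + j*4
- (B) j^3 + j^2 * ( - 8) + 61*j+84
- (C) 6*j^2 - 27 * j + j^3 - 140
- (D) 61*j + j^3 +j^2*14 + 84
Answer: D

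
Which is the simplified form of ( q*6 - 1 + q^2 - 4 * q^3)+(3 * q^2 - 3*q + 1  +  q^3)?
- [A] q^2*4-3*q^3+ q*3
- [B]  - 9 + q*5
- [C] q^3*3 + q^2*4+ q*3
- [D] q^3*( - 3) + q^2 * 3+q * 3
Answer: A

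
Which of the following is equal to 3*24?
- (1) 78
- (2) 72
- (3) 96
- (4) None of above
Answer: 2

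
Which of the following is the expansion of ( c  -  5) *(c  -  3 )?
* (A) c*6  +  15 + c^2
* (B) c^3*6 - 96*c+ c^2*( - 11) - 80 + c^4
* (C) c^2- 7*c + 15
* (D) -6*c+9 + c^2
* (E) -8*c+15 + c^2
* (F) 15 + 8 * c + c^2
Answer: E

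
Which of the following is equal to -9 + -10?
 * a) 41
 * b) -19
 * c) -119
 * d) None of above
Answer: b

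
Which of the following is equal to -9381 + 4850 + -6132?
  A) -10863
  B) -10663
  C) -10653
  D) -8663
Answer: B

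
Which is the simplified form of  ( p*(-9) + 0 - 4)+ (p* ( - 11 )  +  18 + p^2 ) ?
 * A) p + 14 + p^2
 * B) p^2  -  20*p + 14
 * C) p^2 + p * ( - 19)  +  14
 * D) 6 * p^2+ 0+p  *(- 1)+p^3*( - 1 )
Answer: B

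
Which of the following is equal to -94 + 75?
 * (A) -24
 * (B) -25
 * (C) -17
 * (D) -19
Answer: D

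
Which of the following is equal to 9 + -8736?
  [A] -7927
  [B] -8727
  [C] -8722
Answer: B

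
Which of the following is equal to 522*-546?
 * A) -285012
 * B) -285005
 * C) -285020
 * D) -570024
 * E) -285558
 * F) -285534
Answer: A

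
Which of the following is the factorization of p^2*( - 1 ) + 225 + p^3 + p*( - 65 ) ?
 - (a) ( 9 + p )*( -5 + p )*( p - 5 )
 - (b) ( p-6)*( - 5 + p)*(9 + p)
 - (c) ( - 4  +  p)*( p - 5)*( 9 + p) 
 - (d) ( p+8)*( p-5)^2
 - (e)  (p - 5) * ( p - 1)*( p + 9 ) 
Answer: a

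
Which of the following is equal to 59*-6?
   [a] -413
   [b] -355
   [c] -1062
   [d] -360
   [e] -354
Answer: e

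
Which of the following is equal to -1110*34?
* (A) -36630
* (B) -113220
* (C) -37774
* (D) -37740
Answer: D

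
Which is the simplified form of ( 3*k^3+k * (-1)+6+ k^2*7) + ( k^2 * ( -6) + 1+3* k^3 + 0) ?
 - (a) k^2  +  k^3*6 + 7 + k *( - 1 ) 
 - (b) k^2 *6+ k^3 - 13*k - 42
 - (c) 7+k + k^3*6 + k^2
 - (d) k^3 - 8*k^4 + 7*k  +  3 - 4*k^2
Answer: a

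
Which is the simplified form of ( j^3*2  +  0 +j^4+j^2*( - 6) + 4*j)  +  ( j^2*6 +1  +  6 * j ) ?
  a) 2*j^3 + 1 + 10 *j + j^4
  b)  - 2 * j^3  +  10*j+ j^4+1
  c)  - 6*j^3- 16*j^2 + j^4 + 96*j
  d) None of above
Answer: a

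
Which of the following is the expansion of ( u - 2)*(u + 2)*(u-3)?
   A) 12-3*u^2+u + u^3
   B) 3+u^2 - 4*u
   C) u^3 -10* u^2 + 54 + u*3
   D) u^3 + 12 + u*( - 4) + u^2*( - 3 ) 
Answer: D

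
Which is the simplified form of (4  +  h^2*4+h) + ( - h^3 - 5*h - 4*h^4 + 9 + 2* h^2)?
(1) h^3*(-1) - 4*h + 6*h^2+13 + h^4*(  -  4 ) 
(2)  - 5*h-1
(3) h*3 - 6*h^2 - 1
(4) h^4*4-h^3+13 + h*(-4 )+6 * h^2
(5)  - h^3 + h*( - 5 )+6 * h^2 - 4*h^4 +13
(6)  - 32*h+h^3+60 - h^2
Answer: 1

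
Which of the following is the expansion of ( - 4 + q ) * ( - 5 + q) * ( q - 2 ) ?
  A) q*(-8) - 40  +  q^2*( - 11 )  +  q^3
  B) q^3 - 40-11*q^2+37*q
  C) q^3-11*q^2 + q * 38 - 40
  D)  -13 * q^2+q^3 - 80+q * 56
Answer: C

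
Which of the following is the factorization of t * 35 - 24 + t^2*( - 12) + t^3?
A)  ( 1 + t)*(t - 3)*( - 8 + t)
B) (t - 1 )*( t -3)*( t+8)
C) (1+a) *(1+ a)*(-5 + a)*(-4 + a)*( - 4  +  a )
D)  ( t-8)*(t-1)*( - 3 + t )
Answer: D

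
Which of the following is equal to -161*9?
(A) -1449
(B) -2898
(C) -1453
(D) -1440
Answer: A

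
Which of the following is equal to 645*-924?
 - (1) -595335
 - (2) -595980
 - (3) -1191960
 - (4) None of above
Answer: 2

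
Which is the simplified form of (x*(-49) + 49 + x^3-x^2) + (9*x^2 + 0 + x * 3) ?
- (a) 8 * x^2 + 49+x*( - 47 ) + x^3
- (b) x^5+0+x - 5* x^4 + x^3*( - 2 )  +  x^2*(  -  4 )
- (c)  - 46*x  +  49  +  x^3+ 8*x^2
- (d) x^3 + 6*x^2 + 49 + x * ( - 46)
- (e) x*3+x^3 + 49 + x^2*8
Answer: c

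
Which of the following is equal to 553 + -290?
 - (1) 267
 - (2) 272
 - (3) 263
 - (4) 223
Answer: 3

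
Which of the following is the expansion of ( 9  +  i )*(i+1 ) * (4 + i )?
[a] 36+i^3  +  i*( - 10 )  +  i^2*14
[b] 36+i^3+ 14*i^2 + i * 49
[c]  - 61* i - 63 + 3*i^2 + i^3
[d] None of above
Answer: b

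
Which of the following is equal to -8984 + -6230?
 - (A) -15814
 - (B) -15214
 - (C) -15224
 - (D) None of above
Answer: B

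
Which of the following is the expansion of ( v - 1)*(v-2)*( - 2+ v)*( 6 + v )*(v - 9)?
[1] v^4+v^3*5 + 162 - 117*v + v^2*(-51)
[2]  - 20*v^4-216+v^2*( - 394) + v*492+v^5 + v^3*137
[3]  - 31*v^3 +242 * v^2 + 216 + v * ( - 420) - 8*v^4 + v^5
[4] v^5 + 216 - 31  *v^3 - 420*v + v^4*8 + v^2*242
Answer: 3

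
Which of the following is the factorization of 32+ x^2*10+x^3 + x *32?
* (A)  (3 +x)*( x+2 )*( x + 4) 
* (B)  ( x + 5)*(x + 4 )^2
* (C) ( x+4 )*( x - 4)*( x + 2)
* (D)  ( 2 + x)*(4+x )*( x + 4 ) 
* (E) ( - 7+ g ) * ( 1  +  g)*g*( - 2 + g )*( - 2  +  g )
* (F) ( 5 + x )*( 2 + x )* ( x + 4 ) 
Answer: D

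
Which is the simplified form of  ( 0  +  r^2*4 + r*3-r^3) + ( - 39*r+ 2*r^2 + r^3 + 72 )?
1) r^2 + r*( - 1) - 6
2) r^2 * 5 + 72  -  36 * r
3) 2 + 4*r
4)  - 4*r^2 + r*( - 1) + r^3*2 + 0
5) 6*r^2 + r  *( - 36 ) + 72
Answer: 5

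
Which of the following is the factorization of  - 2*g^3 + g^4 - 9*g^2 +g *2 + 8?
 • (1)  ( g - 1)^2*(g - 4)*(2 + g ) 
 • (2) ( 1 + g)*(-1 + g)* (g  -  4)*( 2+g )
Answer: 2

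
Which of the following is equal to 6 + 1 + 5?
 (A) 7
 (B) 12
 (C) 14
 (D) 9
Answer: B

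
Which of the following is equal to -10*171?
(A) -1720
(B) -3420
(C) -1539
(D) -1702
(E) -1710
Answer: E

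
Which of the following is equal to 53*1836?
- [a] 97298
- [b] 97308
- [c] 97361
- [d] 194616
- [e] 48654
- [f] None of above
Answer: b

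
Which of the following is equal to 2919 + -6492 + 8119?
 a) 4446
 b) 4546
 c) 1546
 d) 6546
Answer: b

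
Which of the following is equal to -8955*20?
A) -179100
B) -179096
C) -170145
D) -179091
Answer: A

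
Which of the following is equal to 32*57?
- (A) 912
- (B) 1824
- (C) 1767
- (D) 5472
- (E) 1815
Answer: B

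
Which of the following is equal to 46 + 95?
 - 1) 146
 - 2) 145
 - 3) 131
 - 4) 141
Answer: 4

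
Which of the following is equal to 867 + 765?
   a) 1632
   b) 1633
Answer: a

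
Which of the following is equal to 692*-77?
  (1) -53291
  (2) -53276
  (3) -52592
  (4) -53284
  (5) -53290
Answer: 4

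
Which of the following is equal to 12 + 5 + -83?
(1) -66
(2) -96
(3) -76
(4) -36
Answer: 1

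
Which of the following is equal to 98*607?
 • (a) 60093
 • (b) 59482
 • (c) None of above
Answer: c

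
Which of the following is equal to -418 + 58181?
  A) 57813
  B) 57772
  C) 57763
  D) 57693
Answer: C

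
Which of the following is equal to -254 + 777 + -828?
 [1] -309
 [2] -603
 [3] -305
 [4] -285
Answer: 3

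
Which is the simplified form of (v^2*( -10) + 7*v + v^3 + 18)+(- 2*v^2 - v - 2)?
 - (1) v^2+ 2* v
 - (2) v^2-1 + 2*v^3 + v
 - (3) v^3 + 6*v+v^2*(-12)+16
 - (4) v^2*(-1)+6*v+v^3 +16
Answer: 3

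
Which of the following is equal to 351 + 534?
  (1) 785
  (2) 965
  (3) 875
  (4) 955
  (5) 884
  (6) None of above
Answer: 6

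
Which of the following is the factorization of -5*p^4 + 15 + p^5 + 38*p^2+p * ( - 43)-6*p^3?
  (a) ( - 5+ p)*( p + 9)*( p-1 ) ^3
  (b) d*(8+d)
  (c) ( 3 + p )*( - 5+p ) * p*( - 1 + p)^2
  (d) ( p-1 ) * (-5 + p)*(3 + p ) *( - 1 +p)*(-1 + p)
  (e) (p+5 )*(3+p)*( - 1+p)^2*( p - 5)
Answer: d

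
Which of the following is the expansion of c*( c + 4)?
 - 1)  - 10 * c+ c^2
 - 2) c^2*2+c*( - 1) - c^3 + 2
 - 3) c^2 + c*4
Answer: 3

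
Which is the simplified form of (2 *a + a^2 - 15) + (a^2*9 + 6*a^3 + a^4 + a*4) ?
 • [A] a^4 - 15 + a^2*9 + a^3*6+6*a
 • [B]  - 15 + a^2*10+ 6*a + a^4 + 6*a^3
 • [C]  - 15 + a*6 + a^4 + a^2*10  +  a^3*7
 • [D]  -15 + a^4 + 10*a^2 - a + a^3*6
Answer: B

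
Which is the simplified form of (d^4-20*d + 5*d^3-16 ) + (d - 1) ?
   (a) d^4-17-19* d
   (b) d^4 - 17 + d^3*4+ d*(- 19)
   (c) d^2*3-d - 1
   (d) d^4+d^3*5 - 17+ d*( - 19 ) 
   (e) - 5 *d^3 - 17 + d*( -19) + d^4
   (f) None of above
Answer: d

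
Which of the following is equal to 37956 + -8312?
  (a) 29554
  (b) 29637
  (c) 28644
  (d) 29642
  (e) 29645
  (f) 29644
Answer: f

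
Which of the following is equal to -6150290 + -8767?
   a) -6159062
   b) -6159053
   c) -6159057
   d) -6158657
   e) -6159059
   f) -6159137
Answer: c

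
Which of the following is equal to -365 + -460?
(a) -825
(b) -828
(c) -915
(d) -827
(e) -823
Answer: a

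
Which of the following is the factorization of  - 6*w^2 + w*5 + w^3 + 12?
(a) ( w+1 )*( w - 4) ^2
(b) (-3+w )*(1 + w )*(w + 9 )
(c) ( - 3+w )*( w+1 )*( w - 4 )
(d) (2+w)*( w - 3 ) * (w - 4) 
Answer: c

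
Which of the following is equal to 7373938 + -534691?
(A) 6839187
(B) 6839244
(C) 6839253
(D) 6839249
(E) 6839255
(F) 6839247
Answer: F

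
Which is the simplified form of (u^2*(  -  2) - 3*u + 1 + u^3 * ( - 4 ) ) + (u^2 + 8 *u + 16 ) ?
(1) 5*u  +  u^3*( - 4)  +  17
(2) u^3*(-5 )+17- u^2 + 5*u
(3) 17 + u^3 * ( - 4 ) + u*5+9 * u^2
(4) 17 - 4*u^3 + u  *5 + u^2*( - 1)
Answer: 4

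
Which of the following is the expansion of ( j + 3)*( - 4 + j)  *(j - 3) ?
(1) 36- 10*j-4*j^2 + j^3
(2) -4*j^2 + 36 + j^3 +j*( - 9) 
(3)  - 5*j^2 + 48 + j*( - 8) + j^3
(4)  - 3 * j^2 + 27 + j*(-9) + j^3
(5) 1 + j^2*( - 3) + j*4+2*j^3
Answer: 2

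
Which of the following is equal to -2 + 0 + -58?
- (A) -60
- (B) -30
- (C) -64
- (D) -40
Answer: A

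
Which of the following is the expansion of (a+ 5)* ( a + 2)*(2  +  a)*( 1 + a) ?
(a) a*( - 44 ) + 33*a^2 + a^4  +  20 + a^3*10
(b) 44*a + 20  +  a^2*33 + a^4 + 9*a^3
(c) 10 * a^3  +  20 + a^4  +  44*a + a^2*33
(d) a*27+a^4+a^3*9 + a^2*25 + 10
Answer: c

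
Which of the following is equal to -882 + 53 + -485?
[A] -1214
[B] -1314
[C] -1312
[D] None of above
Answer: B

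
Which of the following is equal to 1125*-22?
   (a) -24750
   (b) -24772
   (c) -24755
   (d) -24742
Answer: a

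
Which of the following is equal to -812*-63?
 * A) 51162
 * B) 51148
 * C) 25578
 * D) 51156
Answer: D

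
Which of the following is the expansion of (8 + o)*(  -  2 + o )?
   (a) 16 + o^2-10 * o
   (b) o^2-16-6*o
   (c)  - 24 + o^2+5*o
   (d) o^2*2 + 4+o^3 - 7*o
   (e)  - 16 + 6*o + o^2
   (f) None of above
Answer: e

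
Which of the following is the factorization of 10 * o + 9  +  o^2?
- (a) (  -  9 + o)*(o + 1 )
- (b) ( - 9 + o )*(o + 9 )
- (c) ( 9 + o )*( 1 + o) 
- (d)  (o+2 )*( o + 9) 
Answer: c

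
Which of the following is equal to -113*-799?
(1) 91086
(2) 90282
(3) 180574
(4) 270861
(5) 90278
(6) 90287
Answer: 6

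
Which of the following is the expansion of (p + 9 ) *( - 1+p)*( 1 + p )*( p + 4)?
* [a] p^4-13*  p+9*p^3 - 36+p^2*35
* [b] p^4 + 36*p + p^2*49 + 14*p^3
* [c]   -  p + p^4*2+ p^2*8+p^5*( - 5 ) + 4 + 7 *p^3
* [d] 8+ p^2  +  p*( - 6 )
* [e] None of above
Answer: e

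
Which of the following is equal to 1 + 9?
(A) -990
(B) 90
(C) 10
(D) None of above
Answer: C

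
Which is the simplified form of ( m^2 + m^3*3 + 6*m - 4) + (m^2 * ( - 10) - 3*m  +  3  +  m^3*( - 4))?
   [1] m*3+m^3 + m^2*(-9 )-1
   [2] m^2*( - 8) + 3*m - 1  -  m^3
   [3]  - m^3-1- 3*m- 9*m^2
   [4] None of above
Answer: 4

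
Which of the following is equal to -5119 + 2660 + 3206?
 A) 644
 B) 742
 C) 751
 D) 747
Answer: D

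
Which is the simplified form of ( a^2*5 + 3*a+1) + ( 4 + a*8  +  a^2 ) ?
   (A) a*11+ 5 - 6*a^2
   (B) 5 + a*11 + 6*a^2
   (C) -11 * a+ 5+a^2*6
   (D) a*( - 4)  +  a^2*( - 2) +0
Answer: B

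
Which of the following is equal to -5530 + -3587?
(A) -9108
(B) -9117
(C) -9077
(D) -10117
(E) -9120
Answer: B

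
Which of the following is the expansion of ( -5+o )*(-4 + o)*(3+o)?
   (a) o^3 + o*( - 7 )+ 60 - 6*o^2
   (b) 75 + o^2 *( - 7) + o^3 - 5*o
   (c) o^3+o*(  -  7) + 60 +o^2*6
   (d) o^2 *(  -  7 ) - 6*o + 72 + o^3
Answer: a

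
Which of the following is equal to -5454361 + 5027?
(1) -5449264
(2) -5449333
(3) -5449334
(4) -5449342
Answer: 3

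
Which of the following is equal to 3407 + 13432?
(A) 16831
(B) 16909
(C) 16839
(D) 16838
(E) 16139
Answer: C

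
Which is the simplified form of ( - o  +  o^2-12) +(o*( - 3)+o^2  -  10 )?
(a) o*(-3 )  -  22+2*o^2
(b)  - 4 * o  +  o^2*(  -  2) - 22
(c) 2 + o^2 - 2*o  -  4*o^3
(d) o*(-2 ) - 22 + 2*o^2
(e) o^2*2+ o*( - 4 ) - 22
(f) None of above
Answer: e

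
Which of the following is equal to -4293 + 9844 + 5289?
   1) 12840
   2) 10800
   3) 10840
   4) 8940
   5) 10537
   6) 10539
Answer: 3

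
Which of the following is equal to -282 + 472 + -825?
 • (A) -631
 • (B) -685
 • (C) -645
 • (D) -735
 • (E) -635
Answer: E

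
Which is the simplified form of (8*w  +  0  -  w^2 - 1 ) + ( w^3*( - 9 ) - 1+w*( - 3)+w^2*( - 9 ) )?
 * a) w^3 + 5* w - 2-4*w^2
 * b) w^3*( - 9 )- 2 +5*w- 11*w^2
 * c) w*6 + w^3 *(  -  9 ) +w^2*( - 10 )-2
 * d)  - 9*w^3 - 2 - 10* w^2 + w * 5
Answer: d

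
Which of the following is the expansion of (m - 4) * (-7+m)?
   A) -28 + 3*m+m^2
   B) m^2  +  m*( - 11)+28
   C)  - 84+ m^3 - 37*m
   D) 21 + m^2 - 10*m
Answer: B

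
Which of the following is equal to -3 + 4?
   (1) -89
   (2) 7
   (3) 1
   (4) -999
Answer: 3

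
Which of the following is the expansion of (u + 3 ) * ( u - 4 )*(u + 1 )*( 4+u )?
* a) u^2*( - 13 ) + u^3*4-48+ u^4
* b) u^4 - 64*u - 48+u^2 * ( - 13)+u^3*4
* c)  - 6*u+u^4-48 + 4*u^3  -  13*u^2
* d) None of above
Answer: b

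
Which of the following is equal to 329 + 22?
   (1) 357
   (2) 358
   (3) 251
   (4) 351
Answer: 4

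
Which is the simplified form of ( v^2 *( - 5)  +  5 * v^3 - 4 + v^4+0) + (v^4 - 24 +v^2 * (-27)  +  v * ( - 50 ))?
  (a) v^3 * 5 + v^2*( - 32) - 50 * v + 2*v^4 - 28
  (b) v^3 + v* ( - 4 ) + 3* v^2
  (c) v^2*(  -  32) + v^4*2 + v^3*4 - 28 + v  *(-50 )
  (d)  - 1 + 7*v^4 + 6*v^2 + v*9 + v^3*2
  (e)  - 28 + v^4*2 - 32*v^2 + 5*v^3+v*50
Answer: a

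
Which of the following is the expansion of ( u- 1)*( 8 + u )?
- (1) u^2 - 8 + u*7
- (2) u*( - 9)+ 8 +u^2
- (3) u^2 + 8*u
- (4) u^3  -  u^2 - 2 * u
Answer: 1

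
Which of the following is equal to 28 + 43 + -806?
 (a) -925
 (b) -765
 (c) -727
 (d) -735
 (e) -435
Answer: d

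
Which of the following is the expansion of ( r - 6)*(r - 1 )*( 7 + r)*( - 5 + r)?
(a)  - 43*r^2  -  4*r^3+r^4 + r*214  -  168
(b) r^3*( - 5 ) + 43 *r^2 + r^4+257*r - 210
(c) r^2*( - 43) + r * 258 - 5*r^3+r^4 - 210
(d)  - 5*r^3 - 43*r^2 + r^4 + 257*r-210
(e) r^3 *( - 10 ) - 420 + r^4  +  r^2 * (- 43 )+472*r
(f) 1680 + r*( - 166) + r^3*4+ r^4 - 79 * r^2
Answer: d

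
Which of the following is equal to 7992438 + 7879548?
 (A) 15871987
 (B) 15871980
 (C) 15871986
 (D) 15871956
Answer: C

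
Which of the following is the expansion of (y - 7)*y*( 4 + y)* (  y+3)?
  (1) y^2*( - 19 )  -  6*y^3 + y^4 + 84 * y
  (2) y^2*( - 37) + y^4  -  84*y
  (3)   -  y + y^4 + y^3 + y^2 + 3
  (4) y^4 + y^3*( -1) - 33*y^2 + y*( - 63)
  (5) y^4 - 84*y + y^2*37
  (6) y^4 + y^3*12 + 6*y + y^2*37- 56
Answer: 2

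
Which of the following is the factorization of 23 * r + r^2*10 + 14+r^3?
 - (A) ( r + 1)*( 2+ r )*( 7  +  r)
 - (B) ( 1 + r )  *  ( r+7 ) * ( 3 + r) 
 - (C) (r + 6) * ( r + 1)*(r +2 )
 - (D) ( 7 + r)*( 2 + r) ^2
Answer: A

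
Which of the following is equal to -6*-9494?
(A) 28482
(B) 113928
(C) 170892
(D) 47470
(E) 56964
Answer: E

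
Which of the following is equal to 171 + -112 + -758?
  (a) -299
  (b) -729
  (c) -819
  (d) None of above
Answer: d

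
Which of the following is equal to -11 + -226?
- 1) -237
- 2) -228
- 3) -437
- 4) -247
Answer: 1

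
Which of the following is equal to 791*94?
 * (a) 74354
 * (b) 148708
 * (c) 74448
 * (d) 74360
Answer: a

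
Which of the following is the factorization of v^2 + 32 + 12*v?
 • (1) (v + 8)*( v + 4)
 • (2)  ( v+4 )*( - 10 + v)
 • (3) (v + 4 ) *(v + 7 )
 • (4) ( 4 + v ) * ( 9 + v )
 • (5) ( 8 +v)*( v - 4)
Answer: 1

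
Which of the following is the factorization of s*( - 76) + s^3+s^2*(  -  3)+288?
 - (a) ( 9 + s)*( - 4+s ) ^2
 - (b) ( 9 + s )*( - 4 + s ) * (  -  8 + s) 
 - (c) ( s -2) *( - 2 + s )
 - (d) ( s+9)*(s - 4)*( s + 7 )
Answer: b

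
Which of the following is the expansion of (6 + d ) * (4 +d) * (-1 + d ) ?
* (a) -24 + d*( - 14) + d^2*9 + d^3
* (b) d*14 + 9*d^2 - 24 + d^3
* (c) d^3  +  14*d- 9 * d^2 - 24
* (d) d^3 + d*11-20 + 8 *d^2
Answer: b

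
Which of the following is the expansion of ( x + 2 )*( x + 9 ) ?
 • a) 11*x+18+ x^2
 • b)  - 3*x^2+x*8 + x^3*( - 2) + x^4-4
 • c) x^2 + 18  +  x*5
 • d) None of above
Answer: a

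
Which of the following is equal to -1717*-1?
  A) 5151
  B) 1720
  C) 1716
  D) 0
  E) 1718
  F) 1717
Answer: F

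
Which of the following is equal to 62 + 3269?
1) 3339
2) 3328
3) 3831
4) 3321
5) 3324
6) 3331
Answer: 6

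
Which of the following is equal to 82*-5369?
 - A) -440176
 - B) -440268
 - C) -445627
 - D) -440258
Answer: D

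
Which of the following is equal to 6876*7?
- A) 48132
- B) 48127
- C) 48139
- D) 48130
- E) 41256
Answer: A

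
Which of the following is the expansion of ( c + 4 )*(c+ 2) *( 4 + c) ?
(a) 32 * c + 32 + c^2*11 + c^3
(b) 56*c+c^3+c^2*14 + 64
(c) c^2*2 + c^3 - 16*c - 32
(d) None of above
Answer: d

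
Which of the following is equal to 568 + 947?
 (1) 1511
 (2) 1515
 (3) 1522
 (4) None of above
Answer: 2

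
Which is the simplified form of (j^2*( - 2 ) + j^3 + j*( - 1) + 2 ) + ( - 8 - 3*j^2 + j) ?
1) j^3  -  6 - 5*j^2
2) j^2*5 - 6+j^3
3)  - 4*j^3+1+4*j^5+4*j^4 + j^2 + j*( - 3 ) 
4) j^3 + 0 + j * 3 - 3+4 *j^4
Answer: 1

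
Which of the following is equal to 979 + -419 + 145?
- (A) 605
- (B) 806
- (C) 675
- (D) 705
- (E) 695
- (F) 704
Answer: D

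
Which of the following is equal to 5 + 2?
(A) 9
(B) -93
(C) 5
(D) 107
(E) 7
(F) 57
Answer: E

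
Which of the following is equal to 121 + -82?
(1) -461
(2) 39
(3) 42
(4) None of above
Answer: 2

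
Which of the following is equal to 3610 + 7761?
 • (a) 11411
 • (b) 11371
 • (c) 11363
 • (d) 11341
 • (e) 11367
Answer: b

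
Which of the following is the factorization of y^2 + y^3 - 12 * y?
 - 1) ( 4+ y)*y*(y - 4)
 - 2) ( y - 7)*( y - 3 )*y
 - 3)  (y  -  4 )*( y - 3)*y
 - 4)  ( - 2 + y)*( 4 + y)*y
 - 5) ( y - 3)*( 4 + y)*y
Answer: 5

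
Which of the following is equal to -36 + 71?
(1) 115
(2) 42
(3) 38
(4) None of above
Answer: 4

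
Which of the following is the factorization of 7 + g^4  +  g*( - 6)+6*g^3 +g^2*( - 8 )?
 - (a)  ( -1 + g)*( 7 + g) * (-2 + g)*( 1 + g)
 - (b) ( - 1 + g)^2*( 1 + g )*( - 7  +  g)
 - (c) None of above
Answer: c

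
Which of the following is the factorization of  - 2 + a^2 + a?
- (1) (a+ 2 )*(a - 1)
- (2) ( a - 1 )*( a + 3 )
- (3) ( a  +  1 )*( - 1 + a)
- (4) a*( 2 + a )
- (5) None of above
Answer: 1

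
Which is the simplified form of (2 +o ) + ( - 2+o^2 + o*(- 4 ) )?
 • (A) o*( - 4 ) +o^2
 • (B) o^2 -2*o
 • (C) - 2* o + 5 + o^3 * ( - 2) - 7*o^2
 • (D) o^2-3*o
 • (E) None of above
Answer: D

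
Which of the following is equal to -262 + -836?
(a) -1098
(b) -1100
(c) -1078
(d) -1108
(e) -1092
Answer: a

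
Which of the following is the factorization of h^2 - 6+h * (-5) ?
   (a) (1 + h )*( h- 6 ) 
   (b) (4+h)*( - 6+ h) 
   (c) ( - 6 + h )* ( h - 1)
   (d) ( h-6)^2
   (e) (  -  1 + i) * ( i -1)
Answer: a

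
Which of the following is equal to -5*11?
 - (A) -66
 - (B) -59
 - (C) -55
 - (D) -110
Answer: C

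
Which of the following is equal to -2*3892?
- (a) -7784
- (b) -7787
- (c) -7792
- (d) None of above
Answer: a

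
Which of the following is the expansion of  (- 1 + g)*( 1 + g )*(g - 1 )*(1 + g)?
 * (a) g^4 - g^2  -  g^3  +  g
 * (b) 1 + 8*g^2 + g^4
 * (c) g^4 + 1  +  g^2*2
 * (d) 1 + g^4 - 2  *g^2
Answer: d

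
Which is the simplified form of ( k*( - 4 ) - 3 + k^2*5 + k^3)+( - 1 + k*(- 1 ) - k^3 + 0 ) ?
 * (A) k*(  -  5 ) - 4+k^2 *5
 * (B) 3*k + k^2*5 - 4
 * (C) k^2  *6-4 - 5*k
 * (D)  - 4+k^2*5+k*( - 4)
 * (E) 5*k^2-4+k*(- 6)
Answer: A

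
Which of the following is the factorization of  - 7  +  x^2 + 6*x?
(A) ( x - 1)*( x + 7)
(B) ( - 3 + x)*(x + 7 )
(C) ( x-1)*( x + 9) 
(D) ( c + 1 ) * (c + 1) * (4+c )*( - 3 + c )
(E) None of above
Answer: A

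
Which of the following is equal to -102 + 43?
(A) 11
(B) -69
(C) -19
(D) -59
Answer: D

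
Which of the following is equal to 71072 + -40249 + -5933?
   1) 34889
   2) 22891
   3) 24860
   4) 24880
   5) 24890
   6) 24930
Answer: 5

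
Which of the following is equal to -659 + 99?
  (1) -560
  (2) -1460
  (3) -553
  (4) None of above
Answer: 1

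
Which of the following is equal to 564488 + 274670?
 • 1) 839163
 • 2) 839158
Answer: 2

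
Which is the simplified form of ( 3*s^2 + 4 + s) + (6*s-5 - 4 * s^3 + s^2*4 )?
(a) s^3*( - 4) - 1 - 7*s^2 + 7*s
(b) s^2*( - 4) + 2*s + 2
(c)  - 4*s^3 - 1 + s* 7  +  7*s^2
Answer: c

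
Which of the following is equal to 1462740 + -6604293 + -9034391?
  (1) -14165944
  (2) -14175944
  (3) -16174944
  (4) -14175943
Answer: 2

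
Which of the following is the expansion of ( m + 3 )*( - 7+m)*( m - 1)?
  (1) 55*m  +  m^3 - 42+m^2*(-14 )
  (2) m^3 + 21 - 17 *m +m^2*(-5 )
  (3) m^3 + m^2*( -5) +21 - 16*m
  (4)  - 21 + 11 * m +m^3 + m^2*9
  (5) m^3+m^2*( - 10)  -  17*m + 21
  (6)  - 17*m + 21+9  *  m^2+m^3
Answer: 2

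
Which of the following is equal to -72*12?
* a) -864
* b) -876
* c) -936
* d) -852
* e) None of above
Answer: a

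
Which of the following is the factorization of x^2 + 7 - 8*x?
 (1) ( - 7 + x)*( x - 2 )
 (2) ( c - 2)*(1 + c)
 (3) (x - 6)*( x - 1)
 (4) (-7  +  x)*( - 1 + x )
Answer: 4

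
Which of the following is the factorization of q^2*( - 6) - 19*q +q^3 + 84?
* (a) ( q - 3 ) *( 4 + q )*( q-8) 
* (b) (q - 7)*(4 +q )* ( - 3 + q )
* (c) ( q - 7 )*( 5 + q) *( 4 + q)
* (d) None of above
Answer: b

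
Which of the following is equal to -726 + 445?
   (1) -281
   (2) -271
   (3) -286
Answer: 1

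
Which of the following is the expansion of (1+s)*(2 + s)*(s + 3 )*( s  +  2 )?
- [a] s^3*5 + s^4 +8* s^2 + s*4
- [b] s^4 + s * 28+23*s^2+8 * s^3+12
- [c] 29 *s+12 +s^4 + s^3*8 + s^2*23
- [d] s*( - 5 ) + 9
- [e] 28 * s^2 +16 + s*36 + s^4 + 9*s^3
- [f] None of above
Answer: b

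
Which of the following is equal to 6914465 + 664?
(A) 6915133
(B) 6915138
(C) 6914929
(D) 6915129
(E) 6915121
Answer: D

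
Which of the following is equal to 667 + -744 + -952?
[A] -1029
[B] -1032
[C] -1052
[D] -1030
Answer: A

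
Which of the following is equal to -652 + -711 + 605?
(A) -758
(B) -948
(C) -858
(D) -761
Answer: A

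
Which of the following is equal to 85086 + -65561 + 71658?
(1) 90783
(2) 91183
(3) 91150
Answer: 2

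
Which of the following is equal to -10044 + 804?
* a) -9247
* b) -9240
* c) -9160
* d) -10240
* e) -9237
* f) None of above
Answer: b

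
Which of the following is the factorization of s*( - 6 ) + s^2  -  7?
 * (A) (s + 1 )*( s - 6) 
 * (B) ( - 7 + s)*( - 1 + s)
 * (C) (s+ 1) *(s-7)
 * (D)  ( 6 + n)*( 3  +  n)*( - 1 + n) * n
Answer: C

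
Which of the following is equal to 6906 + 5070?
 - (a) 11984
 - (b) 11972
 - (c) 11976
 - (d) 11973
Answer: c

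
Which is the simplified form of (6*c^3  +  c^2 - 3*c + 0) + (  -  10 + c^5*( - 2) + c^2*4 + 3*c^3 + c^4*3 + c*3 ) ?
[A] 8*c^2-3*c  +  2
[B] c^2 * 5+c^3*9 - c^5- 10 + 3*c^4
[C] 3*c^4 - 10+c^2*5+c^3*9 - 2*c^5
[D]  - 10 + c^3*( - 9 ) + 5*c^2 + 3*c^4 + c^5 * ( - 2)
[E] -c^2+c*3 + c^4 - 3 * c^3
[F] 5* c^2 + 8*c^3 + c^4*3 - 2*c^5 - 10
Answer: C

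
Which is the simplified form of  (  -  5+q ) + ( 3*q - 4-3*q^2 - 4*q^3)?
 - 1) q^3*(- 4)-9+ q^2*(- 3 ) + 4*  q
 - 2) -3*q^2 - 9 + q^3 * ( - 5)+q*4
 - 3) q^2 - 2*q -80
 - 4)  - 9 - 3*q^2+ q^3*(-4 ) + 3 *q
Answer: 1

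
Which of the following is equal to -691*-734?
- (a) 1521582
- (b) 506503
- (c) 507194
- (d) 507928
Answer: c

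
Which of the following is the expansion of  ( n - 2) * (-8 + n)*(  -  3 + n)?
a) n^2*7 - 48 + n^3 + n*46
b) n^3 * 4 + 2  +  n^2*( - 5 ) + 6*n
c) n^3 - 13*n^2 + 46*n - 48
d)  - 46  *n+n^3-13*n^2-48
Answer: c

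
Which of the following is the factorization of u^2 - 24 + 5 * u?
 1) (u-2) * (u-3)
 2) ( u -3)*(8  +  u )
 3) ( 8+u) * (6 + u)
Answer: 2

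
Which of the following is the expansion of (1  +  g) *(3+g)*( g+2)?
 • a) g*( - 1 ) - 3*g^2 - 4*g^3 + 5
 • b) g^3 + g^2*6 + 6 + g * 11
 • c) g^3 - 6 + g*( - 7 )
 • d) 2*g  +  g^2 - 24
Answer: b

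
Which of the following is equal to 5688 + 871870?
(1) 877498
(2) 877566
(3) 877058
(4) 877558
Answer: 4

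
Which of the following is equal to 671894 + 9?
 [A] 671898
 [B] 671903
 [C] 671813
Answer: B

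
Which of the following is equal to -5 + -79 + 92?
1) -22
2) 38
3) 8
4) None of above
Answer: 3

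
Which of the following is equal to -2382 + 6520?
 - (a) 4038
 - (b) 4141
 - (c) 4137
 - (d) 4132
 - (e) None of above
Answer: e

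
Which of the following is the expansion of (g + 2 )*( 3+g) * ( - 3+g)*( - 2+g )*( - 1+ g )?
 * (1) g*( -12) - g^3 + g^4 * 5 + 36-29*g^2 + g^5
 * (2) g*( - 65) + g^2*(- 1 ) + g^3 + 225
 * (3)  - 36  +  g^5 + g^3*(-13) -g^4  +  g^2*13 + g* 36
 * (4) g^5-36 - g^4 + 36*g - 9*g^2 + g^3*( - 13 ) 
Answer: 3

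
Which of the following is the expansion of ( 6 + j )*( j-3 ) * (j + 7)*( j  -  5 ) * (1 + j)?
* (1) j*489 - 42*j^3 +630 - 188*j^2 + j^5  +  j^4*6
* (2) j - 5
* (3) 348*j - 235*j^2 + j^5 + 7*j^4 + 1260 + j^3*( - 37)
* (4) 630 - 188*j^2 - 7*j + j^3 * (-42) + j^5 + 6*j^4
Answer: 1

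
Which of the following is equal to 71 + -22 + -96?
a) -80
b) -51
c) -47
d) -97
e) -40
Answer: c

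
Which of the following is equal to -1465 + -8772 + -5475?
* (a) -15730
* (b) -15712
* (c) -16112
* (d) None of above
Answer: b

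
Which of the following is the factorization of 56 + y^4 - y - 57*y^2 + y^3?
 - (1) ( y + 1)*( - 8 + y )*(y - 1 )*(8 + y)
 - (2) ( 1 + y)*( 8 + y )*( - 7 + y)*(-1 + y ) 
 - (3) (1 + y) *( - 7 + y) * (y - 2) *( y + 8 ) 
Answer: 2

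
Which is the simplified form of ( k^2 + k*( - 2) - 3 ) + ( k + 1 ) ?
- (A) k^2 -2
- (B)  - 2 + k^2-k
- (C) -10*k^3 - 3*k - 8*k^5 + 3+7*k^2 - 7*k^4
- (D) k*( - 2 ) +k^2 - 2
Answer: B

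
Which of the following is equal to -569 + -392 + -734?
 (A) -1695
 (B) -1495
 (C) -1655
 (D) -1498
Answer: A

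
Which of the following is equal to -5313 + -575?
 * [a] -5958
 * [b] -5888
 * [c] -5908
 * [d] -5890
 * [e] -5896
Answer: b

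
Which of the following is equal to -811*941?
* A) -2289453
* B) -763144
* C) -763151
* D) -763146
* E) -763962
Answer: C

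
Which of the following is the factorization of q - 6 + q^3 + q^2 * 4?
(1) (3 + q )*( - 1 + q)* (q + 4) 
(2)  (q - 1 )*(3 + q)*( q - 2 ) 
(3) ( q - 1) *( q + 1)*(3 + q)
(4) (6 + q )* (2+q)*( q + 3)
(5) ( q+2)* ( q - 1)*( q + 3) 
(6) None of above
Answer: 5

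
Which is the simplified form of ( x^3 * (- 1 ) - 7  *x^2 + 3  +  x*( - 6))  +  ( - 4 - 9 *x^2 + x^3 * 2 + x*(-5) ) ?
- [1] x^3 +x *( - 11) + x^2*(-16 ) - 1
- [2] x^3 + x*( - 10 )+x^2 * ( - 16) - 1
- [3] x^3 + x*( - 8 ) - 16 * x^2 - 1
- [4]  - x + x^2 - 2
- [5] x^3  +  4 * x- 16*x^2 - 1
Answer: 1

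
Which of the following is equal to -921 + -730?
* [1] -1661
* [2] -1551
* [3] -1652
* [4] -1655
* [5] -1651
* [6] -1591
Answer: 5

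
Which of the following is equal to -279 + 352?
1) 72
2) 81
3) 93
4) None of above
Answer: 4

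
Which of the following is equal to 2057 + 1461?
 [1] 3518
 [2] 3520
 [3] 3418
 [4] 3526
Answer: 1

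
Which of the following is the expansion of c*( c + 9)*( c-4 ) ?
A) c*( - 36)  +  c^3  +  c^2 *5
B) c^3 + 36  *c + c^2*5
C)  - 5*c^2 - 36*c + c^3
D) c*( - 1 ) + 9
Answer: A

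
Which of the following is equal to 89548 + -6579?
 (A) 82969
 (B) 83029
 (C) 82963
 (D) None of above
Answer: A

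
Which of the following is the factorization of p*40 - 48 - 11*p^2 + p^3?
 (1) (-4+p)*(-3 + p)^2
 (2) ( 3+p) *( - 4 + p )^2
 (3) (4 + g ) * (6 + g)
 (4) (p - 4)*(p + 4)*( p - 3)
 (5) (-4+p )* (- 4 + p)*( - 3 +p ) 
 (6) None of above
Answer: 5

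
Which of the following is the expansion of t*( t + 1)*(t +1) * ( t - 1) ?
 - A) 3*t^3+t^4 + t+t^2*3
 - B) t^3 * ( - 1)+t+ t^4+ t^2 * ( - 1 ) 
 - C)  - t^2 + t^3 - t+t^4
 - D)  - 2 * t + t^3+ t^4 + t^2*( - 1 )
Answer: C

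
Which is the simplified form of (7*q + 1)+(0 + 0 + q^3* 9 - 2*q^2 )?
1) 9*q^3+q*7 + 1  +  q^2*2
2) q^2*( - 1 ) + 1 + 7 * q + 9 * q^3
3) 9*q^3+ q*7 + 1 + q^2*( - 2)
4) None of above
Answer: 3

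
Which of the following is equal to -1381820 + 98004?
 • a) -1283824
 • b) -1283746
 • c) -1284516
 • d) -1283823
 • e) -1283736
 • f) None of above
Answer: f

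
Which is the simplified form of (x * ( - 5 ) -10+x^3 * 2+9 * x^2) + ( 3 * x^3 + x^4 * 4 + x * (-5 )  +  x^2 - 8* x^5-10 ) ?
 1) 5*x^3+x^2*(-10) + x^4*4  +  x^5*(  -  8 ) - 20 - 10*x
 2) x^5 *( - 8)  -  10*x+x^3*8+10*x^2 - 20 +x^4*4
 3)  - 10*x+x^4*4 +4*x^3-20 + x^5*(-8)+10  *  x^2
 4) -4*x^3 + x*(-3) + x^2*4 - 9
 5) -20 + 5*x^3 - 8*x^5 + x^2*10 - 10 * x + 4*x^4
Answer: 5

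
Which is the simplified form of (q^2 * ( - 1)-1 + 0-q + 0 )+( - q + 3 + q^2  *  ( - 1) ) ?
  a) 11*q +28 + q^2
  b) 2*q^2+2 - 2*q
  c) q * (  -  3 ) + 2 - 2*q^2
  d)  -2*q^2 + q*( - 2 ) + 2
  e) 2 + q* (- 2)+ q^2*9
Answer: d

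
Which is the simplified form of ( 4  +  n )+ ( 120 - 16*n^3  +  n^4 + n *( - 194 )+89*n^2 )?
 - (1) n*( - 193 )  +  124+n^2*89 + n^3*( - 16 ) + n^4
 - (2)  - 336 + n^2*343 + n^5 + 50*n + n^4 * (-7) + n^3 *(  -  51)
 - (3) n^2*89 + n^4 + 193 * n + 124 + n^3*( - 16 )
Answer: 1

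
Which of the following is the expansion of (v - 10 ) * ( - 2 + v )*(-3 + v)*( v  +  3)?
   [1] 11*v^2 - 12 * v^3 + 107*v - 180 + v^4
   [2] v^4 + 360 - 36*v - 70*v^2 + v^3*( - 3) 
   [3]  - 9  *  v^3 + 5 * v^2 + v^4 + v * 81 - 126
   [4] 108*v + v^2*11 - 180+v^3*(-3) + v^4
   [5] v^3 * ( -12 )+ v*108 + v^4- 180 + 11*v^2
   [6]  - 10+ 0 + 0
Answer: 5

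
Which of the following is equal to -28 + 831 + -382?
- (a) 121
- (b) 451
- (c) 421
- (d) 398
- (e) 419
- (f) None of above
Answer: c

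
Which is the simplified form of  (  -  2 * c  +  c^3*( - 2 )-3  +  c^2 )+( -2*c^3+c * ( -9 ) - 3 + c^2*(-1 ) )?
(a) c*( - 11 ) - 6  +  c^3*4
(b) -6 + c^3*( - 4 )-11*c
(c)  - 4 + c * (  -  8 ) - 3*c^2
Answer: b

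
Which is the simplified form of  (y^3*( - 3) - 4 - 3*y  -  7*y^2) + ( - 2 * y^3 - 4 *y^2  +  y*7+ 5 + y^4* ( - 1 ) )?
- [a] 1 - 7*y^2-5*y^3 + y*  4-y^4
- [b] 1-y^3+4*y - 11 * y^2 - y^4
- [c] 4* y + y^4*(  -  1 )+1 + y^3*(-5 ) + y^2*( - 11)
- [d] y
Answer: c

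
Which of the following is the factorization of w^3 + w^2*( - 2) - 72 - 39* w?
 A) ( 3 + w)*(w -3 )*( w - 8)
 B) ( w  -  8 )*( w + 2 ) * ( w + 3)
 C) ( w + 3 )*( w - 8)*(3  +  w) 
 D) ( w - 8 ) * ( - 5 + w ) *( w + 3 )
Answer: C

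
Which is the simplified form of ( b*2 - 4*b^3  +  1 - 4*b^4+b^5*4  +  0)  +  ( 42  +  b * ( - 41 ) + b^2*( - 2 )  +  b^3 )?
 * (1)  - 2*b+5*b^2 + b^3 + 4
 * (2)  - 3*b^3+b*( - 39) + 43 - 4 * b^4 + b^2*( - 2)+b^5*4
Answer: 2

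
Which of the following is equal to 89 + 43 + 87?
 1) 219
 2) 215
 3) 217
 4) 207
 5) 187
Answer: 1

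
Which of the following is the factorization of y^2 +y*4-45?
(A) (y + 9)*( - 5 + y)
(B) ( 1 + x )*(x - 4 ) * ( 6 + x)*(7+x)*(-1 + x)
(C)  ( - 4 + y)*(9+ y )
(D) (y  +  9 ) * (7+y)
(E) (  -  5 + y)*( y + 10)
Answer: A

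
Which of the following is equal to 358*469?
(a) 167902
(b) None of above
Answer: a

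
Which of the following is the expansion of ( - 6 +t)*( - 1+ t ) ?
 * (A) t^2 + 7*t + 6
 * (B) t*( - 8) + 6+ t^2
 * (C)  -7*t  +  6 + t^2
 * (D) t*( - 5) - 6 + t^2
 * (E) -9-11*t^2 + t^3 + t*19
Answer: C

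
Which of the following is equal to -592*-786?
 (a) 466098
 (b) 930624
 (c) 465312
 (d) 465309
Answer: c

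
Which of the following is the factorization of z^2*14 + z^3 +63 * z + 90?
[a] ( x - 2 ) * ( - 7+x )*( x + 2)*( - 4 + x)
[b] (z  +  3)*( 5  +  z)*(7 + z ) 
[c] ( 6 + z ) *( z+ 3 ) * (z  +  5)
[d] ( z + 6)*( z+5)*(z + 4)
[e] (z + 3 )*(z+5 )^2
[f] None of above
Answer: c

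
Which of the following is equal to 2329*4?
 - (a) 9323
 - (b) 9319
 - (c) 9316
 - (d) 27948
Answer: c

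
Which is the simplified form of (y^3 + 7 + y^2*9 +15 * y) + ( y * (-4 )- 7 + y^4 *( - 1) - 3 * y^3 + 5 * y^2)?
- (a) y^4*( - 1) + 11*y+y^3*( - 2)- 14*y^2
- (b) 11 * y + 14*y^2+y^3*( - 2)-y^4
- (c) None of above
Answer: b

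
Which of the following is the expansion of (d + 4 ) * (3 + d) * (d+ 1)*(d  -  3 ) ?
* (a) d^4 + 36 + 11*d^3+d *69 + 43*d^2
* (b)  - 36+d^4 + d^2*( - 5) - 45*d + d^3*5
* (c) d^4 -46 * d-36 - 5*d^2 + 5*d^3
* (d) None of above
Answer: b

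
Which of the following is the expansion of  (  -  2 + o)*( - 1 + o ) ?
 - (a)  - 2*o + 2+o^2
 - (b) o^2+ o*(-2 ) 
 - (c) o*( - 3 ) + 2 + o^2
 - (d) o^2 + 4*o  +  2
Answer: c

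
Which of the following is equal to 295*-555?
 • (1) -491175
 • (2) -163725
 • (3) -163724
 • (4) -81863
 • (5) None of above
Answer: 2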